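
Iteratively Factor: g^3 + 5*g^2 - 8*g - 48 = (g + 4)*(g^2 + g - 12) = (g + 4)^2*(g - 3)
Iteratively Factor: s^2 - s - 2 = (s - 2)*(s + 1)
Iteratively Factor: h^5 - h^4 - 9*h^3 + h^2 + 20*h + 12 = (h + 1)*(h^4 - 2*h^3 - 7*h^2 + 8*h + 12) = (h - 3)*(h + 1)*(h^3 + h^2 - 4*h - 4) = (h - 3)*(h - 2)*(h + 1)*(h^2 + 3*h + 2) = (h - 3)*(h - 2)*(h + 1)*(h + 2)*(h + 1)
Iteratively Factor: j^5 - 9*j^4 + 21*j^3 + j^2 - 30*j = (j)*(j^4 - 9*j^3 + 21*j^2 + j - 30) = j*(j - 5)*(j^3 - 4*j^2 + j + 6) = j*(j - 5)*(j - 2)*(j^2 - 2*j - 3) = j*(j - 5)*(j - 3)*(j - 2)*(j + 1)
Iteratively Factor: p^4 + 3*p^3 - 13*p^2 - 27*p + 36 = (p - 3)*(p^3 + 6*p^2 + 5*p - 12) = (p - 3)*(p + 3)*(p^2 + 3*p - 4) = (p - 3)*(p + 3)*(p + 4)*(p - 1)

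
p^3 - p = p*(p - 1)*(p + 1)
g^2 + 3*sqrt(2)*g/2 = g*(g + 3*sqrt(2)/2)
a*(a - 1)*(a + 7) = a^3 + 6*a^2 - 7*a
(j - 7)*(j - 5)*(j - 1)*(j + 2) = j^4 - 11*j^3 + 21*j^2 + 59*j - 70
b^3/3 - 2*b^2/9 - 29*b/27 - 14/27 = (b/3 + 1/3)*(b - 7/3)*(b + 2/3)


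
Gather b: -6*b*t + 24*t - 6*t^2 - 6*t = -6*b*t - 6*t^2 + 18*t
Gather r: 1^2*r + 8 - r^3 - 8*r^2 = -r^3 - 8*r^2 + r + 8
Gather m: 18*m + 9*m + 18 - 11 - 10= 27*m - 3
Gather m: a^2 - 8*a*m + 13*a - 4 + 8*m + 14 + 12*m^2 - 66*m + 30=a^2 + 13*a + 12*m^2 + m*(-8*a - 58) + 40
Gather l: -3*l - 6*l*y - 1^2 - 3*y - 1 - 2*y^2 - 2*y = l*(-6*y - 3) - 2*y^2 - 5*y - 2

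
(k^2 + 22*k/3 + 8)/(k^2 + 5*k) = (k^2 + 22*k/3 + 8)/(k*(k + 5))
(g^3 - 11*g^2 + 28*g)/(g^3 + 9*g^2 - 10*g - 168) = g*(g - 7)/(g^2 + 13*g + 42)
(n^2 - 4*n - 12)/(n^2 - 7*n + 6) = (n + 2)/(n - 1)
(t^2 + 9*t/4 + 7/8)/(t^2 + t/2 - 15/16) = 2*(8*t^2 + 18*t + 7)/(16*t^2 + 8*t - 15)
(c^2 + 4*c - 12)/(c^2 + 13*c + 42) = (c - 2)/(c + 7)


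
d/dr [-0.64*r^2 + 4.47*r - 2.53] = 4.47 - 1.28*r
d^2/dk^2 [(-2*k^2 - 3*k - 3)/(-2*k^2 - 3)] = (24*k^3 - 108*k)/(8*k^6 + 36*k^4 + 54*k^2 + 27)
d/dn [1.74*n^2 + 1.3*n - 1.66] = 3.48*n + 1.3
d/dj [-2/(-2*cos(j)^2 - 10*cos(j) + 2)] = (2*cos(j) + 5)*sin(j)/(-sin(j)^2 + 5*cos(j))^2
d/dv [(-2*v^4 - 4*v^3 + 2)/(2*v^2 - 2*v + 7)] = 4*(-2*v^5 + v^4 - 10*v^3 - 21*v^2 - 2*v + 1)/(4*v^4 - 8*v^3 + 32*v^2 - 28*v + 49)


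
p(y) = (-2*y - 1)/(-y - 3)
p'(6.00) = 0.06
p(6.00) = 1.44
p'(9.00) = 0.03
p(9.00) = 1.58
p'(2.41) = 0.17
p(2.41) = 1.08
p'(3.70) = 0.11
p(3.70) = 1.25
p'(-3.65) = 11.83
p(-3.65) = 9.69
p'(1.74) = 0.22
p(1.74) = 0.95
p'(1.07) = 0.30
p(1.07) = 0.77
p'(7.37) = 0.05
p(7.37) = 1.52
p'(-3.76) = 8.66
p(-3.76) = 8.58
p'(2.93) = 0.14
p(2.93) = 1.16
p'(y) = (-2*y - 1)/(-y - 3)^2 - 2/(-y - 3)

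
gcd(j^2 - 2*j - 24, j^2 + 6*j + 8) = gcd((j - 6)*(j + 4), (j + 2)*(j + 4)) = j + 4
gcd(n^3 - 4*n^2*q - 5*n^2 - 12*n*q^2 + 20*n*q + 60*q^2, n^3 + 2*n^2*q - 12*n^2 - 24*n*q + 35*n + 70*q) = n^2 + 2*n*q - 5*n - 10*q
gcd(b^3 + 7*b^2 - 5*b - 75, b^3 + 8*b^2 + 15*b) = b + 5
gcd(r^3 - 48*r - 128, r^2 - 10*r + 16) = r - 8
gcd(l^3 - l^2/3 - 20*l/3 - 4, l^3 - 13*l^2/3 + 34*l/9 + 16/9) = 1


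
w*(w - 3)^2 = w^3 - 6*w^2 + 9*w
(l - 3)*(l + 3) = l^2 - 9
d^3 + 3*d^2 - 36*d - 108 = (d - 6)*(d + 3)*(d + 6)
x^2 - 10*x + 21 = (x - 7)*(x - 3)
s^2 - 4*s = s*(s - 4)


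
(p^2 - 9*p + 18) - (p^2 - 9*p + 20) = -2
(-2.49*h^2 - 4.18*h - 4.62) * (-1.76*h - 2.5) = 4.3824*h^3 + 13.5818*h^2 + 18.5812*h + 11.55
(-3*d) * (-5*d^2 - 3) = 15*d^3 + 9*d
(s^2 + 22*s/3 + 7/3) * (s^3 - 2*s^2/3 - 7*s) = s^5 + 20*s^4/3 - 86*s^3/9 - 476*s^2/9 - 49*s/3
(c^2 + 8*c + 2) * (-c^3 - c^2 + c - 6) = -c^5 - 9*c^4 - 9*c^3 - 46*c - 12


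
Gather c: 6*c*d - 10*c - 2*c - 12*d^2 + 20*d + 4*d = c*(6*d - 12) - 12*d^2 + 24*d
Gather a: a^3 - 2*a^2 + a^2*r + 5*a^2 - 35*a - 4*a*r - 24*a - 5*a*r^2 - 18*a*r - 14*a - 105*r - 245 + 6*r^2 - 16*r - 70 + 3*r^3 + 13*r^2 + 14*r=a^3 + a^2*(r + 3) + a*(-5*r^2 - 22*r - 73) + 3*r^3 + 19*r^2 - 107*r - 315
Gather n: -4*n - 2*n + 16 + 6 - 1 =21 - 6*n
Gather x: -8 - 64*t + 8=-64*t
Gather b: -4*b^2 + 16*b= -4*b^2 + 16*b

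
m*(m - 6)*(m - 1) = m^3 - 7*m^2 + 6*m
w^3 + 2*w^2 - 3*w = w*(w - 1)*(w + 3)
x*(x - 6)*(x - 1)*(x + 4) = x^4 - 3*x^3 - 22*x^2 + 24*x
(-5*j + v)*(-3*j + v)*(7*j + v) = 105*j^3 - 41*j^2*v - j*v^2 + v^3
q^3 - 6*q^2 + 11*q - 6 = (q - 3)*(q - 2)*(q - 1)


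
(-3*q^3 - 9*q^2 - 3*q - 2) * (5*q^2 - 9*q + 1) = -15*q^5 - 18*q^4 + 63*q^3 + 8*q^2 + 15*q - 2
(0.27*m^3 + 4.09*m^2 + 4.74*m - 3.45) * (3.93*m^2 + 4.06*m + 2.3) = 1.0611*m^5 + 17.1699*m^4 + 35.8546*m^3 + 15.0929*m^2 - 3.105*m - 7.935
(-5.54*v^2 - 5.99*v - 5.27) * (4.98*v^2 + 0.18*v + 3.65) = -27.5892*v^4 - 30.8274*v^3 - 47.5438*v^2 - 22.8121*v - 19.2355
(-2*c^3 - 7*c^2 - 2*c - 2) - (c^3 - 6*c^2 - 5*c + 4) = -3*c^3 - c^2 + 3*c - 6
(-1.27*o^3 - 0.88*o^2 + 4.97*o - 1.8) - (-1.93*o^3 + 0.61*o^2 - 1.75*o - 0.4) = 0.66*o^3 - 1.49*o^2 + 6.72*o - 1.4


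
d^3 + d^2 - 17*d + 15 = (d - 3)*(d - 1)*(d + 5)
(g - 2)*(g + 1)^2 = g^3 - 3*g - 2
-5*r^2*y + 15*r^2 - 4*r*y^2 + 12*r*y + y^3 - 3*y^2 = (-5*r + y)*(r + y)*(y - 3)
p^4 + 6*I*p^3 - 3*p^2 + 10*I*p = p*(p - I)*(p + 2*I)*(p + 5*I)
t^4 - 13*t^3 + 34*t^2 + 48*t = t*(t - 8)*(t - 6)*(t + 1)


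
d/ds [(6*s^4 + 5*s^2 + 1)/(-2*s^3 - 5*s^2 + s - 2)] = (-12*s^6 - 60*s^5 + 28*s^4 - 48*s^3 + 11*s^2 - 10*s - 1)/(4*s^6 + 20*s^5 + 21*s^4 - 2*s^3 + 21*s^2 - 4*s + 4)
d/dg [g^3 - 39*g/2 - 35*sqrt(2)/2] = 3*g^2 - 39/2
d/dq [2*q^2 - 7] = 4*q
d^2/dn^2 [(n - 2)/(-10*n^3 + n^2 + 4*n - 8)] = 2*(-4*(n - 2)*(-15*n^2 + n + 2)^2 + (30*n^2 - 2*n + (n - 2)*(30*n - 1) - 4)*(10*n^3 - n^2 - 4*n + 8))/(10*n^3 - n^2 - 4*n + 8)^3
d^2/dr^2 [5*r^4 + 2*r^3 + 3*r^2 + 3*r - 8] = 60*r^2 + 12*r + 6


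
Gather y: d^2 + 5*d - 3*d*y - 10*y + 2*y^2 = d^2 + 5*d + 2*y^2 + y*(-3*d - 10)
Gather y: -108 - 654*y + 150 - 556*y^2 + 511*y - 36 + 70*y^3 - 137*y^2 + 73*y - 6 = 70*y^3 - 693*y^2 - 70*y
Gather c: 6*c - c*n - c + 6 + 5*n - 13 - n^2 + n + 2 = c*(5 - n) - n^2 + 6*n - 5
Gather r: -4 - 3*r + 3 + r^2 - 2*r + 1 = r^2 - 5*r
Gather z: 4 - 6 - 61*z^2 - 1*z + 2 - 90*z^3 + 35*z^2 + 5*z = -90*z^3 - 26*z^2 + 4*z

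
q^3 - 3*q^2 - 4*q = q*(q - 4)*(q + 1)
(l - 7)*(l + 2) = l^2 - 5*l - 14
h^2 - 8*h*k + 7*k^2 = (h - 7*k)*(h - k)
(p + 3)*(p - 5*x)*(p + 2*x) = p^3 - 3*p^2*x + 3*p^2 - 10*p*x^2 - 9*p*x - 30*x^2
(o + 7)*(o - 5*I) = o^2 + 7*o - 5*I*o - 35*I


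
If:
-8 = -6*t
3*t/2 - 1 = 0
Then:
No Solution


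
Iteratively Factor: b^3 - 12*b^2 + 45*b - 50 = (b - 5)*(b^2 - 7*b + 10) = (b - 5)*(b - 2)*(b - 5)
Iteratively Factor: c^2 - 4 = (c - 2)*(c + 2)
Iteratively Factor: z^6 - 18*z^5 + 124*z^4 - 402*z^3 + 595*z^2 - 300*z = (z - 1)*(z^5 - 17*z^4 + 107*z^3 - 295*z^2 + 300*z) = (z - 5)*(z - 1)*(z^4 - 12*z^3 + 47*z^2 - 60*z) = (z - 5)*(z - 4)*(z - 1)*(z^3 - 8*z^2 + 15*z) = (z - 5)^2*(z - 4)*(z - 1)*(z^2 - 3*z) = (z - 5)^2*(z - 4)*(z - 3)*(z - 1)*(z)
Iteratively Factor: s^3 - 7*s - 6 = (s + 2)*(s^2 - 2*s - 3) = (s + 1)*(s + 2)*(s - 3)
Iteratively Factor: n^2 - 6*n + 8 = (n - 4)*(n - 2)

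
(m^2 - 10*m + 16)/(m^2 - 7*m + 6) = (m^2 - 10*m + 16)/(m^2 - 7*m + 6)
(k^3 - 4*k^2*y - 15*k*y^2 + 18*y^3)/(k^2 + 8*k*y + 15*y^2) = (k^2 - 7*k*y + 6*y^2)/(k + 5*y)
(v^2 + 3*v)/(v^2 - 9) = v/(v - 3)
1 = 1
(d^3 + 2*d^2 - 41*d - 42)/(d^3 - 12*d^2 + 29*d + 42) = (d + 7)/(d - 7)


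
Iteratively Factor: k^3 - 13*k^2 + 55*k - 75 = (k - 5)*(k^2 - 8*k + 15) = (k - 5)^2*(k - 3)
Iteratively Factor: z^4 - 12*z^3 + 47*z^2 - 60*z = (z - 5)*(z^3 - 7*z^2 + 12*z) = (z - 5)*(z - 4)*(z^2 - 3*z) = z*(z - 5)*(z - 4)*(z - 3)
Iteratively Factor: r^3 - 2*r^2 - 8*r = (r - 4)*(r^2 + 2*r) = r*(r - 4)*(r + 2)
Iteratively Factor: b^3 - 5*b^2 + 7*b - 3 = (b - 1)*(b^2 - 4*b + 3) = (b - 1)^2*(b - 3)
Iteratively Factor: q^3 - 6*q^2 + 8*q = (q - 2)*(q^2 - 4*q) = q*(q - 2)*(q - 4)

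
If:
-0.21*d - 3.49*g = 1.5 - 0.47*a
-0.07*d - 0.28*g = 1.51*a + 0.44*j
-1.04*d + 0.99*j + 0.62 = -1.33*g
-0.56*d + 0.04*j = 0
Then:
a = 0.10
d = -0.01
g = -0.42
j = -0.07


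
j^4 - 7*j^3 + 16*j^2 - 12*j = j*(j - 3)*(j - 2)^2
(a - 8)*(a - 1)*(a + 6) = a^3 - 3*a^2 - 46*a + 48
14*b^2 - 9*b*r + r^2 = (-7*b + r)*(-2*b + r)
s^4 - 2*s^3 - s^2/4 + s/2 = s*(s - 2)*(s - 1/2)*(s + 1/2)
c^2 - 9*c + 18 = (c - 6)*(c - 3)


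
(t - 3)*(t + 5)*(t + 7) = t^3 + 9*t^2 - t - 105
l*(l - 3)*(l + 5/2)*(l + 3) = l^4 + 5*l^3/2 - 9*l^2 - 45*l/2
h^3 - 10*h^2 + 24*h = h*(h - 6)*(h - 4)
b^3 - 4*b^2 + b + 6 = (b - 3)*(b - 2)*(b + 1)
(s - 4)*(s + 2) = s^2 - 2*s - 8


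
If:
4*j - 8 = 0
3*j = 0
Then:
No Solution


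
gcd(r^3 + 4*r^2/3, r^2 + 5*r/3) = r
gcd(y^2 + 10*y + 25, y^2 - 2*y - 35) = y + 5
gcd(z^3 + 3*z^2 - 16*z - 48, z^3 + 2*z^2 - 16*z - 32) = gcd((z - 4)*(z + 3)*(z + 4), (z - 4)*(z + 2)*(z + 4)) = z^2 - 16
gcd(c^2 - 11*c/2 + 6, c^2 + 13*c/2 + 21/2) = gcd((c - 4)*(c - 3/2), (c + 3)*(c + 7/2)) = 1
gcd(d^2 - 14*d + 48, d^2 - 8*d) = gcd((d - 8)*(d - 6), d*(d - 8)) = d - 8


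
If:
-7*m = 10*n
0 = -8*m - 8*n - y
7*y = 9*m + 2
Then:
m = -10/129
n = 7/129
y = 8/43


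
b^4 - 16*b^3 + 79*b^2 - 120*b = b*(b - 8)*(b - 5)*(b - 3)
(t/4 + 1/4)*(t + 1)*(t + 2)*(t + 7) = t^4/4 + 11*t^3/4 + 33*t^2/4 + 37*t/4 + 7/2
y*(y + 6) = y^2 + 6*y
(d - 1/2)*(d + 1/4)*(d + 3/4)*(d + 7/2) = d^4 + 4*d^3 + 23*d^2/16 - 19*d/16 - 21/64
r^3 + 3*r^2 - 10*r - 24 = (r - 3)*(r + 2)*(r + 4)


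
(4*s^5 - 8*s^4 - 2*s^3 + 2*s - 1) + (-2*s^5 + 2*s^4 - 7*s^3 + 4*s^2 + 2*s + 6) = 2*s^5 - 6*s^4 - 9*s^3 + 4*s^2 + 4*s + 5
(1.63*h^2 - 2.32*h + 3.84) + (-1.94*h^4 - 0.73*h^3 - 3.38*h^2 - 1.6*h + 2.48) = -1.94*h^4 - 0.73*h^3 - 1.75*h^2 - 3.92*h + 6.32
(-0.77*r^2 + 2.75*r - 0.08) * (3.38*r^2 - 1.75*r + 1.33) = -2.6026*r^4 + 10.6425*r^3 - 6.107*r^2 + 3.7975*r - 0.1064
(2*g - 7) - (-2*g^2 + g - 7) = 2*g^2 + g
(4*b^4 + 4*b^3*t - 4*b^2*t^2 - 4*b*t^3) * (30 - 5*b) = -20*b^5 - 20*b^4*t + 120*b^4 + 20*b^3*t^2 + 120*b^3*t + 20*b^2*t^3 - 120*b^2*t^2 - 120*b*t^3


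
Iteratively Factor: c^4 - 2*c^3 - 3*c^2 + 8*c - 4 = (c - 1)*(c^3 - c^2 - 4*c + 4) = (c - 2)*(c - 1)*(c^2 + c - 2) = (c - 2)*(c - 1)*(c + 2)*(c - 1)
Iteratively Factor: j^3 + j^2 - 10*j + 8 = (j - 1)*(j^2 + 2*j - 8) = (j - 2)*(j - 1)*(j + 4)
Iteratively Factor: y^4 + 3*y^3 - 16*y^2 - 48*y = (y)*(y^3 + 3*y^2 - 16*y - 48) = y*(y + 4)*(y^2 - y - 12) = y*(y - 4)*(y + 4)*(y + 3)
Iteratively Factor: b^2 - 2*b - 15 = (b + 3)*(b - 5)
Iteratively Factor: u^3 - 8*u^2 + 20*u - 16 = (u - 2)*(u^2 - 6*u + 8) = (u - 2)^2*(u - 4)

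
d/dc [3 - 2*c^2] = -4*c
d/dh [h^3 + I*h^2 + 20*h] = 3*h^2 + 2*I*h + 20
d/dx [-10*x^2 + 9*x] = 9 - 20*x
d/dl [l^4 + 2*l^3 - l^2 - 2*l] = 4*l^3 + 6*l^2 - 2*l - 2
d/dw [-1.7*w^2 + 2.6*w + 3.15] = 2.6 - 3.4*w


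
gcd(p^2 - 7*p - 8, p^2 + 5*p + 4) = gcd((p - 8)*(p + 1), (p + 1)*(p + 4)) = p + 1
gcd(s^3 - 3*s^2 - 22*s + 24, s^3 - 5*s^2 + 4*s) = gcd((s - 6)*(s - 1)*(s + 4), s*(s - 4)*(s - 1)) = s - 1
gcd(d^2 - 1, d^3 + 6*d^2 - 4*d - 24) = 1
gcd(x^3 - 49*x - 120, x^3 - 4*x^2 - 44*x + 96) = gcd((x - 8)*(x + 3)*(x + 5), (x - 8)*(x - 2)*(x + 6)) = x - 8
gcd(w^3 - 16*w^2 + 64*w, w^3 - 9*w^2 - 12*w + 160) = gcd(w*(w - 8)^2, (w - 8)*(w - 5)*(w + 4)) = w - 8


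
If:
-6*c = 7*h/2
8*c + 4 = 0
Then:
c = -1/2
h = 6/7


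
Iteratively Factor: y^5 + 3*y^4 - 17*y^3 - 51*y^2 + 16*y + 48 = (y + 3)*(y^4 - 17*y^2 + 16) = (y + 1)*(y + 3)*(y^3 - y^2 - 16*y + 16) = (y - 4)*(y + 1)*(y + 3)*(y^2 + 3*y - 4) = (y - 4)*(y + 1)*(y + 3)*(y + 4)*(y - 1)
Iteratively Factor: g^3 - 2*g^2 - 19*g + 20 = (g + 4)*(g^2 - 6*g + 5) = (g - 5)*(g + 4)*(g - 1)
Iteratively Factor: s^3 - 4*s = (s)*(s^2 - 4) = s*(s - 2)*(s + 2)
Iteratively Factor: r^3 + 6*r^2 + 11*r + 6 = (r + 2)*(r^2 + 4*r + 3) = (r + 2)*(r + 3)*(r + 1)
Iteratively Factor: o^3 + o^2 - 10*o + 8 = (o + 4)*(o^2 - 3*o + 2) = (o - 2)*(o + 4)*(o - 1)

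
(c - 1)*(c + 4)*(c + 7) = c^3 + 10*c^2 + 17*c - 28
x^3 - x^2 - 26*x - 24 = (x - 6)*(x + 1)*(x + 4)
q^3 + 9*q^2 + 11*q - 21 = (q - 1)*(q + 3)*(q + 7)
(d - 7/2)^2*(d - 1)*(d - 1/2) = d^4 - 17*d^3/2 + 93*d^2/4 - 175*d/8 + 49/8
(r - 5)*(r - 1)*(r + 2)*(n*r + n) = n*r^4 - 3*n*r^3 - 11*n*r^2 + 3*n*r + 10*n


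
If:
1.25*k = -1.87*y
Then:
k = -1.496*y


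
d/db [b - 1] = 1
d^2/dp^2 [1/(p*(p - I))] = 2*(p^2 + p*(p - I) + (p - I)^2)/(p^3*(p - I)^3)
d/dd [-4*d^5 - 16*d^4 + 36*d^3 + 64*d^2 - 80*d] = -20*d^4 - 64*d^3 + 108*d^2 + 128*d - 80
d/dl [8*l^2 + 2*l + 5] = 16*l + 2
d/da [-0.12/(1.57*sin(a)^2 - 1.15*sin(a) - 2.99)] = (0.3768*sin(a) - 0.138)*cos(a)/(-1.57*sin(a)^2 + 1.15*sin(a) + 2.99)^2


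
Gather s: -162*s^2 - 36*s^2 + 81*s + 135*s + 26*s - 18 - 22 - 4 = -198*s^2 + 242*s - 44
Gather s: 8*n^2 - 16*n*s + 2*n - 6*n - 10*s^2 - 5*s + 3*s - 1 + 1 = 8*n^2 - 4*n - 10*s^2 + s*(-16*n - 2)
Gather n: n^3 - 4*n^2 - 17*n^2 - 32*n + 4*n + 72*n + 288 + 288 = n^3 - 21*n^2 + 44*n + 576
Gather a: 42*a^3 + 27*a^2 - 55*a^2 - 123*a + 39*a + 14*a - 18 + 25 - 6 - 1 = 42*a^3 - 28*a^2 - 70*a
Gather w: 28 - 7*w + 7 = 35 - 7*w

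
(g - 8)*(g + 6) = g^2 - 2*g - 48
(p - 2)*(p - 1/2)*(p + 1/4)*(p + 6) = p^4 + 15*p^3/4 - 105*p^2/8 + 5*p/2 + 3/2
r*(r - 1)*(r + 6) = r^3 + 5*r^2 - 6*r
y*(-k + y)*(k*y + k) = -k^2*y^2 - k^2*y + k*y^3 + k*y^2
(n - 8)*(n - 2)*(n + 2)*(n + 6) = n^4 - 2*n^3 - 52*n^2 + 8*n + 192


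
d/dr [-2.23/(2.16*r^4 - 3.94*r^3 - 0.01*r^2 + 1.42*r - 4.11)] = (19.2672*r^3 - 26.3586*r^2 - 0.0446*r + 3.1666)/(-2.16*r^4 + 3.94*r^3 + 0.01*r^2 - 1.42*r + 4.11)^2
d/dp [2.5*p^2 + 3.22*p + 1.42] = 5.0*p + 3.22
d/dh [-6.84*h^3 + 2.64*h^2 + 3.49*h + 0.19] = -20.52*h^2 + 5.28*h + 3.49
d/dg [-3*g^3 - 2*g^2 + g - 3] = -9*g^2 - 4*g + 1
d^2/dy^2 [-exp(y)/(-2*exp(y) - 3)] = (9 - 6*exp(y))*exp(y)/(8*exp(3*y) + 36*exp(2*y) + 54*exp(y) + 27)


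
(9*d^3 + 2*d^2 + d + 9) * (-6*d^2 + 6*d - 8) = -54*d^5 + 42*d^4 - 66*d^3 - 64*d^2 + 46*d - 72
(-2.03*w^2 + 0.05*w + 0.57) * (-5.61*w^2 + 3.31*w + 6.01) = 11.3883*w^4 - 6.9998*w^3 - 15.2325*w^2 + 2.1872*w + 3.4257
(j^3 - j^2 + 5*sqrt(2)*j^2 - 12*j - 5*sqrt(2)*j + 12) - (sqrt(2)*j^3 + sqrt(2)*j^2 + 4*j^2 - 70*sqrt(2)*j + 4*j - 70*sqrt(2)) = -sqrt(2)*j^3 + j^3 - 5*j^2 + 4*sqrt(2)*j^2 - 16*j + 65*sqrt(2)*j + 12 + 70*sqrt(2)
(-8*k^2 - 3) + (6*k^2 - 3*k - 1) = -2*k^2 - 3*k - 4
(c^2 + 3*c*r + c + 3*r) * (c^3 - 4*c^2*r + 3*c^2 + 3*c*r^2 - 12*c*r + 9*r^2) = c^5 - c^4*r + 4*c^4 - 9*c^3*r^2 - 4*c^3*r + 3*c^3 + 9*c^2*r^3 - 36*c^2*r^2 - 3*c^2*r + 36*c*r^3 - 27*c*r^2 + 27*r^3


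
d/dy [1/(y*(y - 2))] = 2*(1 - y)/(y^2*(y^2 - 4*y + 4))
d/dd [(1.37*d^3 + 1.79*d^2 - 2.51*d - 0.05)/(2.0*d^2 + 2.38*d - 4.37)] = (2.74*d^4 + 6.5212*d^3 - 8.6805*d^2 - 15.4446*d + 11.0877)/(4.0*d^4 + 9.52*d^3 - 11.8156*d^2 - 20.8012*d + 19.0969)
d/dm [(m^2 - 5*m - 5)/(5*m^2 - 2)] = (25*m^2 + 46*m + 10)/(25*m^4 - 20*m^2 + 4)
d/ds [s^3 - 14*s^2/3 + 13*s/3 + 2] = 3*s^2 - 28*s/3 + 13/3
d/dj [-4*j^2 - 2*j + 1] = -8*j - 2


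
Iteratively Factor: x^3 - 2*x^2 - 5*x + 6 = (x - 1)*(x^2 - x - 6) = (x - 1)*(x + 2)*(x - 3)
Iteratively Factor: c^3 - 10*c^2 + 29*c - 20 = (c - 5)*(c^2 - 5*c + 4) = (c - 5)*(c - 4)*(c - 1)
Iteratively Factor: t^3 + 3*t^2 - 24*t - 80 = (t - 5)*(t^2 + 8*t + 16) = (t - 5)*(t + 4)*(t + 4)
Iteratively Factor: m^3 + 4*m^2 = (m)*(m^2 + 4*m) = m^2*(m + 4)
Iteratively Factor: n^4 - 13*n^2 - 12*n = (n + 1)*(n^3 - n^2 - 12*n) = n*(n + 1)*(n^2 - n - 12) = n*(n + 1)*(n + 3)*(n - 4)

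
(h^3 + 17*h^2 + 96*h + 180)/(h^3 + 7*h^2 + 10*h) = (h^2 + 12*h + 36)/(h*(h + 2))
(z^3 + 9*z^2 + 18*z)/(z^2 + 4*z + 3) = z*(z + 6)/(z + 1)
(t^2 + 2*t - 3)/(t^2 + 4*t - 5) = (t + 3)/(t + 5)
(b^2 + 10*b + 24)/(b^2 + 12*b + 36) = (b + 4)/(b + 6)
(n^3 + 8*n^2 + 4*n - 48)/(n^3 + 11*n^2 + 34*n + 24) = (n - 2)/(n + 1)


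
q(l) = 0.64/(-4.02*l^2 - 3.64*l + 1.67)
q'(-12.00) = -0.00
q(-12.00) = -0.00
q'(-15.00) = -0.00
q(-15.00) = -0.00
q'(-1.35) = -8.38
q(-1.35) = -0.86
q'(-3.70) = -0.01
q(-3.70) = -0.02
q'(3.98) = 0.00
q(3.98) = -0.01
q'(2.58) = 0.01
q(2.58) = -0.02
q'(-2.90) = -0.03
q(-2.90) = -0.03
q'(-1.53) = -1.18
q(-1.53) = -0.29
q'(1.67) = 0.04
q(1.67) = -0.04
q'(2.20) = 0.02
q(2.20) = -0.02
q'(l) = 0.64*(8.04*l + 3.64)/(-4.02*l^2 - 3.64*l + 1.67)^2 = (5.1456*l + 2.3296)/(4.02*l^2 + 3.64*l - 1.67)^2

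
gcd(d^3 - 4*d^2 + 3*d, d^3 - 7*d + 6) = d - 1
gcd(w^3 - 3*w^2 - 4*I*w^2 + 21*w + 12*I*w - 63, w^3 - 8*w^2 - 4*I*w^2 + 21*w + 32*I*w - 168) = w^2 - 4*I*w + 21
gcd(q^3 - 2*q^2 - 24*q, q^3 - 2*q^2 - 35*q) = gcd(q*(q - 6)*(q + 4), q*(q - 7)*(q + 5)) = q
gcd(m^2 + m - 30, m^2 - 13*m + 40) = m - 5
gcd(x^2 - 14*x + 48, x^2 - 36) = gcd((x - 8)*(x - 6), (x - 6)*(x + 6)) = x - 6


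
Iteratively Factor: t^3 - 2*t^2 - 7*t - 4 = (t + 1)*(t^2 - 3*t - 4) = (t - 4)*(t + 1)*(t + 1)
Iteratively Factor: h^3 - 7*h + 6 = (h - 1)*(h^2 + h - 6) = (h - 2)*(h - 1)*(h + 3)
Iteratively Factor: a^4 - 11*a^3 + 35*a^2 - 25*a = (a - 5)*(a^3 - 6*a^2 + 5*a) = a*(a - 5)*(a^2 - 6*a + 5) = a*(a - 5)*(a - 1)*(a - 5)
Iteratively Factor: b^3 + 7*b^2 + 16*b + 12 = (b + 3)*(b^2 + 4*b + 4) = (b + 2)*(b + 3)*(b + 2)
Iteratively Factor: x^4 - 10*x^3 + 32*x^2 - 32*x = (x - 2)*(x^3 - 8*x^2 + 16*x) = x*(x - 2)*(x^2 - 8*x + 16) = x*(x - 4)*(x - 2)*(x - 4)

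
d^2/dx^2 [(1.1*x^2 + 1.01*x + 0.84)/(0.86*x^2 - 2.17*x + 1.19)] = (5.599632*x^3 - 3.026856*x^2 - 15.607452*x + 14.523306)/(0.636056*x^6 - 4.814796*x^5 + 14.789334*x^4 - 23.542981*x^3 + 20.464311*x^2 - 9.218811*x + 1.685159)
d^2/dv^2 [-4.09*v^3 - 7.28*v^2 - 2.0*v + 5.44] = -24.54*v - 14.56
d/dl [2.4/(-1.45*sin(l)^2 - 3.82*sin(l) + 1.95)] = (6.96*sin(l) + 9.168)*cos(l)/(1.45*sin(l)^2 + 3.82*sin(l) - 1.95)^2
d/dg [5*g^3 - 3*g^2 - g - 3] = 15*g^2 - 6*g - 1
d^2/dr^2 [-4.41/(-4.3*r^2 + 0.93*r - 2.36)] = (-163.0818*r^2 + 35.27118*r + 4.41*(8.6*r - 0.93)*(17.2*r - 1.86) - 89.50536)/(4.3*r^2 - 0.93*r + 2.36)^3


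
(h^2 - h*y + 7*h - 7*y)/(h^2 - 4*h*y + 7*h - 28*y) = (-h + y)/(-h + 4*y)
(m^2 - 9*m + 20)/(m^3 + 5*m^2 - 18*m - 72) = (m - 5)/(m^2 + 9*m + 18)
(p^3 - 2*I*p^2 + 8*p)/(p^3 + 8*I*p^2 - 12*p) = (p - 4*I)/(p + 6*I)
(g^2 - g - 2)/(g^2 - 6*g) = (g^2 - g - 2)/(g*(g - 6))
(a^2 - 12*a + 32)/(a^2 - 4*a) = (a - 8)/a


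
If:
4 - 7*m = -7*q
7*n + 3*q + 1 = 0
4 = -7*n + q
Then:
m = 37/28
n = -13/28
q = 3/4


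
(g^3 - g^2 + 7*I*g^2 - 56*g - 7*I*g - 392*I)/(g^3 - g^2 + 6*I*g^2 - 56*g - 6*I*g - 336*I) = (g + 7*I)/(g + 6*I)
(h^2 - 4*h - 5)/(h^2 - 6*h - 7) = (h - 5)/(h - 7)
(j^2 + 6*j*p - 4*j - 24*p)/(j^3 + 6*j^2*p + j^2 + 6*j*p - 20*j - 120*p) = 1/(j + 5)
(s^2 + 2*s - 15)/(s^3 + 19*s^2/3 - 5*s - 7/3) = 3*(s^2 + 2*s - 15)/(3*s^3 + 19*s^2 - 15*s - 7)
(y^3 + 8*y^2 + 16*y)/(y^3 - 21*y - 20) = y*(y + 4)/(y^2 - 4*y - 5)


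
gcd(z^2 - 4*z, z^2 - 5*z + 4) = z - 4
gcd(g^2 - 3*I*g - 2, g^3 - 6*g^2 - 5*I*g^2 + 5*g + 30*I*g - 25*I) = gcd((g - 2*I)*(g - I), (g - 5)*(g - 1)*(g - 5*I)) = 1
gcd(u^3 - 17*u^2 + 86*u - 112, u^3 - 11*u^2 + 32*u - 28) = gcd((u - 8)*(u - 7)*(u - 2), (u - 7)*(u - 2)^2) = u^2 - 9*u + 14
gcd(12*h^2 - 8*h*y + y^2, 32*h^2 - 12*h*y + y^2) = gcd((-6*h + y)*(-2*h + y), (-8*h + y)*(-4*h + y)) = 1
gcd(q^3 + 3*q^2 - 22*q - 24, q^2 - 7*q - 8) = q + 1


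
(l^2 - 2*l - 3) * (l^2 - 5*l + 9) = l^4 - 7*l^3 + 16*l^2 - 3*l - 27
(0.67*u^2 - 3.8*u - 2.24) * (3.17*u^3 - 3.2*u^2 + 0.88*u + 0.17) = 2.1239*u^5 - 14.19*u^4 + 5.6488*u^3 + 3.9379*u^2 - 2.6172*u - 0.3808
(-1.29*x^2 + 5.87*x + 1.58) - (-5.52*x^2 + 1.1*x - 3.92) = 4.23*x^2 + 4.77*x + 5.5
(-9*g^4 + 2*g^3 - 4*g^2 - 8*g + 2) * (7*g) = -63*g^5 + 14*g^4 - 28*g^3 - 56*g^2 + 14*g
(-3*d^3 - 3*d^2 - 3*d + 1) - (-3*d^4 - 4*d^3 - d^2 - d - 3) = 3*d^4 + d^3 - 2*d^2 - 2*d + 4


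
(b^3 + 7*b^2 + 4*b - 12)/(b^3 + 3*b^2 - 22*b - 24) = (b^2 + b - 2)/(b^2 - 3*b - 4)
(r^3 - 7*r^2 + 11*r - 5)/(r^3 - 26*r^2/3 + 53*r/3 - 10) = 3*(r^2 - 6*r + 5)/(3*r^2 - 23*r + 30)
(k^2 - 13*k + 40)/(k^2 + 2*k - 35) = (k - 8)/(k + 7)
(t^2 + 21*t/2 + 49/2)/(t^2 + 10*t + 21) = (t + 7/2)/(t + 3)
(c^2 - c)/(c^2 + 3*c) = (c - 1)/(c + 3)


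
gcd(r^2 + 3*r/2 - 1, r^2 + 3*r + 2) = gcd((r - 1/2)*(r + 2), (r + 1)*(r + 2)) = r + 2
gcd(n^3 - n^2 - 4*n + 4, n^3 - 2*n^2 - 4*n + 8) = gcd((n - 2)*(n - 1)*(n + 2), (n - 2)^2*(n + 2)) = n^2 - 4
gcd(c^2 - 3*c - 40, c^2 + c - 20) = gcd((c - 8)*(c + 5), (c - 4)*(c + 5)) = c + 5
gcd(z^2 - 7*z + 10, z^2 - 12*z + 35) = z - 5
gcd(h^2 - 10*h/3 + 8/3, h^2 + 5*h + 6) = 1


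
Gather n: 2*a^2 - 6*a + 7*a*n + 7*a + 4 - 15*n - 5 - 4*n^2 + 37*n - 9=2*a^2 + a - 4*n^2 + n*(7*a + 22) - 10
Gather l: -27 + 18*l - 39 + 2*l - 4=20*l - 70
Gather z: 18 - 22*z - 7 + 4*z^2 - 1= 4*z^2 - 22*z + 10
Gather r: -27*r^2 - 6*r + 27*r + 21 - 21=-27*r^2 + 21*r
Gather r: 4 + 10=14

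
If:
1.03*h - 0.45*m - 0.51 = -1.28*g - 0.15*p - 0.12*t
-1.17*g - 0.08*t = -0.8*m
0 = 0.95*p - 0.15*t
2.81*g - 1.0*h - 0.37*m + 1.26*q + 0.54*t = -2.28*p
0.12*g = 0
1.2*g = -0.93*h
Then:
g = 0.00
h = 0.00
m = 0.52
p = 0.82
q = -3.54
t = 5.17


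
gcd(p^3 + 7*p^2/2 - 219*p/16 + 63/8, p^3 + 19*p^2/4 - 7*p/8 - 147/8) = p - 7/4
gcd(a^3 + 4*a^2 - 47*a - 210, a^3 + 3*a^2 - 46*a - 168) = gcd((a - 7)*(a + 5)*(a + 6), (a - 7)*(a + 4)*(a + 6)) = a^2 - a - 42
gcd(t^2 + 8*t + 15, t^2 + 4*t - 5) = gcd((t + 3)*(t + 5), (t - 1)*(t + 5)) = t + 5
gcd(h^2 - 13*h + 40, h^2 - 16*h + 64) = h - 8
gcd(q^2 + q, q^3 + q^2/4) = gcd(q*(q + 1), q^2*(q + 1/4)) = q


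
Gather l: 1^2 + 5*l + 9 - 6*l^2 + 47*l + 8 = -6*l^2 + 52*l + 18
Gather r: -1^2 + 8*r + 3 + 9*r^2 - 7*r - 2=9*r^2 + r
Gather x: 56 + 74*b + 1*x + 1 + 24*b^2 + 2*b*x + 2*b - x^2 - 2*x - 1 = 24*b^2 + 76*b - x^2 + x*(2*b - 1) + 56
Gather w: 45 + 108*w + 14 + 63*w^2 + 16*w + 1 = 63*w^2 + 124*w + 60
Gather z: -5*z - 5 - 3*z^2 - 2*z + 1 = -3*z^2 - 7*z - 4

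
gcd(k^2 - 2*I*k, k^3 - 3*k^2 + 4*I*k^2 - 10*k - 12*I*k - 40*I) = 1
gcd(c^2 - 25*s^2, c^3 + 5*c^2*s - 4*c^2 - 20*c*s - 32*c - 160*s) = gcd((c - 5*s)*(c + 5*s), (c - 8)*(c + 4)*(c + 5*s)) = c + 5*s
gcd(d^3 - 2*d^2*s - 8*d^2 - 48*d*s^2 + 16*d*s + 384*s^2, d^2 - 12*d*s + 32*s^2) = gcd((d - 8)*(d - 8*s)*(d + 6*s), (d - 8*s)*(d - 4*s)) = -d + 8*s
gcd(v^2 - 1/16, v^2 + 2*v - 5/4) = 1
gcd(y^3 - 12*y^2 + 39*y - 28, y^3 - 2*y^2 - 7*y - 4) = y - 4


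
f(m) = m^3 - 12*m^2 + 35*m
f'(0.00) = 35.00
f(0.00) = 0.00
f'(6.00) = -1.00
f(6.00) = -6.00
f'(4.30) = -12.73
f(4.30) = 8.13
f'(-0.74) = 54.40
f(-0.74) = -32.88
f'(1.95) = -0.39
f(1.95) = 30.03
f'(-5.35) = 249.27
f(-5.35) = -683.85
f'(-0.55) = 49.11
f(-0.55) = -23.05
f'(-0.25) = 41.19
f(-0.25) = -9.52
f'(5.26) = -8.24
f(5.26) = -2.38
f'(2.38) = -5.13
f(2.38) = 28.81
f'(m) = 3*m^2 - 24*m + 35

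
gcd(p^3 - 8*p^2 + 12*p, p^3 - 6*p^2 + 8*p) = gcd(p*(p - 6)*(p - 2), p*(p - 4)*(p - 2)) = p^2 - 2*p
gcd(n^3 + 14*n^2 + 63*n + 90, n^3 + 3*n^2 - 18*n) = n + 6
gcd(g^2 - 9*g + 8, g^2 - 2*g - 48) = g - 8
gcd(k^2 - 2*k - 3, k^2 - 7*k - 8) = k + 1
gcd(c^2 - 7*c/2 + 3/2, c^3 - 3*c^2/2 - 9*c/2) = c - 3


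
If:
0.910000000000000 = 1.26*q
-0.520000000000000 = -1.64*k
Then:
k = 0.32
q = 0.72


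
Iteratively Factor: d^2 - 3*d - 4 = (d + 1)*(d - 4)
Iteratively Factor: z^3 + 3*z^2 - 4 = (z - 1)*(z^2 + 4*z + 4) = (z - 1)*(z + 2)*(z + 2)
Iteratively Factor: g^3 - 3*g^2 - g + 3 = (g - 1)*(g^2 - 2*g - 3) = (g - 1)*(g + 1)*(g - 3)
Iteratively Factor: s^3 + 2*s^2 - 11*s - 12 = (s + 4)*(s^2 - 2*s - 3) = (s - 3)*(s + 4)*(s + 1)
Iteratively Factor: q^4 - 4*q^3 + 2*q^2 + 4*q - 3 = (q + 1)*(q^3 - 5*q^2 + 7*q - 3) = (q - 1)*(q + 1)*(q^2 - 4*q + 3) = (q - 1)^2*(q + 1)*(q - 3)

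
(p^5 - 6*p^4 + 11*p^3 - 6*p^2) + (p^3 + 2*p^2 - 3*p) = p^5 - 6*p^4 + 12*p^3 - 4*p^2 - 3*p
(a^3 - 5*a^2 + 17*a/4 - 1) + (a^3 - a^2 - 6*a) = 2*a^3 - 6*a^2 - 7*a/4 - 1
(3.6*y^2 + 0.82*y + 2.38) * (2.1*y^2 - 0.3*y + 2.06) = 7.56*y^4 + 0.642*y^3 + 12.168*y^2 + 0.9752*y + 4.9028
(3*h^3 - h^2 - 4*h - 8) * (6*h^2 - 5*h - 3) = 18*h^5 - 21*h^4 - 28*h^3 - 25*h^2 + 52*h + 24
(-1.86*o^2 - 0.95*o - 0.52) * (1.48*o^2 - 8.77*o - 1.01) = -2.7528*o^4 + 14.9062*o^3 + 9.4405*o^2 + 5.5199*o + 0.5252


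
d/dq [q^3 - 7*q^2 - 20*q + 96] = 3*q^2 - 14*q - 20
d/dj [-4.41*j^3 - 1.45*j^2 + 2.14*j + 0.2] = -13.23*j^2 - 2.9*j + 2.14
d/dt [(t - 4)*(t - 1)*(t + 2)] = 3*t^2 - 6*t - 6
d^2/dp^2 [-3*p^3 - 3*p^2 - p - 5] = -18*p - 6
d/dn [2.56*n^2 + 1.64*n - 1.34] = 5.12*n + 1.64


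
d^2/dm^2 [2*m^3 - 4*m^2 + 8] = 12*m - 8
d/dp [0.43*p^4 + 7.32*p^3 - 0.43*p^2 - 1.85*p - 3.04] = 1.72*p^3 + 21.96*p^2 - 0.86*p - 1.85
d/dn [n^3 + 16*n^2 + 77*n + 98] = 3*n^2 + 32*n + 77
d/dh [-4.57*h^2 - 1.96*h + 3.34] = -9.14*h - 1.96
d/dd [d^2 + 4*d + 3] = 2*d + 4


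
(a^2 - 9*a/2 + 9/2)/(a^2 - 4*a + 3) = (a - 3/2)/(a - 1)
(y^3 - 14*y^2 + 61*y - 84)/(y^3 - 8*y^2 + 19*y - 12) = (y - 7)/(y - 1)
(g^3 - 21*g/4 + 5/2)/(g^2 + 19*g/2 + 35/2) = (g^2 - 5*g/2 + 1)/(g + 7)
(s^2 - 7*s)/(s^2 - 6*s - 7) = s/(s + 1)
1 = 1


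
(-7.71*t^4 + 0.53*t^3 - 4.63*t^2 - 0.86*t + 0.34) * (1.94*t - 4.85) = -14.9574*t^5 + 38.4217*t^4 - 11.5527*t^3 + 20.7871*t^2 + 4.8306*t - 1.649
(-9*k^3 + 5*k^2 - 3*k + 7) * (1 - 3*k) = 27*k^4 - 24*k^3 + 14*k^2 - 24*k + 7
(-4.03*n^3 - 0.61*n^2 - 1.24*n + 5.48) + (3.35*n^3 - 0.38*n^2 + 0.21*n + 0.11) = -0.68*n^3 - 0.99*n^2 - 1.03*n + 5.59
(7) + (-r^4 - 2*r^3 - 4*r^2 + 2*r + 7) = -r^4 - 2*r^3 - 4*r^2 + 2*r + 14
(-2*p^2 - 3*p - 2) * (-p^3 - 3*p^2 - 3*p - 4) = 2*p^5 + 9*p^4 + 17*p^3 + 23*p^2 + 18*p + 8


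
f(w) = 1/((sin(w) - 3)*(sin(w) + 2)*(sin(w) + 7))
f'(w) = -cos(w)/((sin(w) - 3)*(sin(w) + 2)*(sin(w) + 7)^2) - cos(w)/((sin(w) - 3)*(sin(w) + 2)^2*(sin(w) + 7)) - cos(w)/((sin(w) - 3)^2*(sin(w) + 2)*(sin(w) + 7)) = (-3*sin(w)^2 - 12*sin(w) + 13)*cos(w)/((sin(w) - 3)^2*(sin(w) + 2)^2*(sin(w) + 7)^2)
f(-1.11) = -0.04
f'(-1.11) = 0.01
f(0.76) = -0.02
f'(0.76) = 0.00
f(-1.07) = -0.04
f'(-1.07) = 0.01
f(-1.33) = -0.04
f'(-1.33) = 0.01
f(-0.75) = -0.03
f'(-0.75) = 0.02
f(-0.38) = -0.03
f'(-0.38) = 0.01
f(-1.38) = -0.04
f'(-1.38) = 0.01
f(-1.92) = -0.04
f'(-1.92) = -0.01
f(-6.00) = -0.02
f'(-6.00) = 0.00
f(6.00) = -0.03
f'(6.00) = 0.01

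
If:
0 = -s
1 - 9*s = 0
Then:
No Solution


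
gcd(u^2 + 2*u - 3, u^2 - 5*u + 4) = u - 1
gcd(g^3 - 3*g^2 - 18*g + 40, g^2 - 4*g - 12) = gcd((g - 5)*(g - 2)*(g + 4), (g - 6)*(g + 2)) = 1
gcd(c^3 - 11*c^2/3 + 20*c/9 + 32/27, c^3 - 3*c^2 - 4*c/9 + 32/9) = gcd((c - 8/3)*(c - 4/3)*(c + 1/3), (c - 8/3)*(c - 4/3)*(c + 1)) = c^2 - 4*c + 32/9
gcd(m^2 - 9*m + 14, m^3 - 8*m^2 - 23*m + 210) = m - 7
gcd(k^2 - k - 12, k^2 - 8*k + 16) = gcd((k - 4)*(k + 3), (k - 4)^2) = k - 4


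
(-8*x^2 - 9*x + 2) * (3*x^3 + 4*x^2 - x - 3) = -24*x^5 - 59*x^4 - 22*x^3 + 41*x^2 + 25*x - 6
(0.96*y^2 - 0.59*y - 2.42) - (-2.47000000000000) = 0.96*y^2 - 0.59*y + 0.0500000000000003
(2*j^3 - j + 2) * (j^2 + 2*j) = 2*j^5 + 4*j^4 - j^3 + 4*j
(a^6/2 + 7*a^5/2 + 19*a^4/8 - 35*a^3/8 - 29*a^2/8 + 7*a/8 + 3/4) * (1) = a^6/2 + 7*a^5/2 + 19*a^4/8 - 35*a^3/8 - 29*a^2/8 + 7*a/8 + 3/4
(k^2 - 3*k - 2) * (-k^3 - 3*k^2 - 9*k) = -k^5 + 2*k^3 + 33*k^2 + 18*k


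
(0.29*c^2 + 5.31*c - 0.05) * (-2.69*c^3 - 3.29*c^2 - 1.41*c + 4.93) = -0.7801*c^5 - 15.238*c^4 - 17.7443*c^3 - 5.8929*c^2 + 26.2488*c - 0.2465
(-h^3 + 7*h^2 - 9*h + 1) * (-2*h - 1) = 2*h^4 - 13*h^3 + 11*h^2 + 7*h - 1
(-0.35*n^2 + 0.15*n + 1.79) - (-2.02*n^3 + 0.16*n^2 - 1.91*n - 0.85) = 2.02*n^3 - 0.51*n^2 + 2.06*n + 2.64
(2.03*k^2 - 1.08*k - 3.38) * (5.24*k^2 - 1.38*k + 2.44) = 10.6372*k^4 - 8.4606*k^3 - 11.2676*k^2 + 2.0292*k - 8.2472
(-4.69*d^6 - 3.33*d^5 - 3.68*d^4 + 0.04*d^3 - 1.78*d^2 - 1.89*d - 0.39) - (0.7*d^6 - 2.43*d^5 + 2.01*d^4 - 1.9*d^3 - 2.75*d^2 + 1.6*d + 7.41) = -5.39*d^6 - 0.9*d^5 - 5.69*d^4 + 1.94*d^3 + 0.97*d^2 - 3.49*d - 7.8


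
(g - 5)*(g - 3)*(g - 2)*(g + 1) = g^4 - 9*g^3 + 21*g^2 + g - 30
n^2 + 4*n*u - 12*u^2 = (n - 2*u)*(n + 6*u)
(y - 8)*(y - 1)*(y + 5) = y^3 - 4*y^2 - 37*y + 40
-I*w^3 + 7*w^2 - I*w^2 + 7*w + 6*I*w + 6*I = (w + 1)*(w + 6*I)*(-I*w + 1)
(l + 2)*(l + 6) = l^2 + 8*l + 12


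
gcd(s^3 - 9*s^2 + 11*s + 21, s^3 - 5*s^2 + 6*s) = s - 3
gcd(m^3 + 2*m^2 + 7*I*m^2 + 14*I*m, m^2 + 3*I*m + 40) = 1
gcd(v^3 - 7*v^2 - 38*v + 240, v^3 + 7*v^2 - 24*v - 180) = v^2 + v - 30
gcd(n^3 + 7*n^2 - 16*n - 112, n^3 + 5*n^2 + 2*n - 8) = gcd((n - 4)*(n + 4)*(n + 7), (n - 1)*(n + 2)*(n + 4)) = n + 4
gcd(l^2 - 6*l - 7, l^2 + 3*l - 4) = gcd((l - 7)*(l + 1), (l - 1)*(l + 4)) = 1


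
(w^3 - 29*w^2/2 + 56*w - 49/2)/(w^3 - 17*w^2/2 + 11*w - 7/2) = (w - 7)/(w - 1)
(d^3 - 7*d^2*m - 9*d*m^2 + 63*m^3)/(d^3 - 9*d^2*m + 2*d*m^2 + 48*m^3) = (d^2 - 4*d*m - 21*m^2)/(d^2 - 6*d*m - 16*m^2)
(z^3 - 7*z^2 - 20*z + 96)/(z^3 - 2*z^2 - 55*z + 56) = (z^2 + z - 12)/(z^2 + 6*z - 7)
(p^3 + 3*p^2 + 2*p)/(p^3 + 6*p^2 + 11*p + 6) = p/(p + 3)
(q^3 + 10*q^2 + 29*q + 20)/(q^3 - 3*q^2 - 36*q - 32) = (q + 5)/(q - 8)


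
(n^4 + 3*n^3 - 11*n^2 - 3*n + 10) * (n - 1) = n^5 + 2*n^4 - 14*n^3 + 8*n^2 + 13*n - 10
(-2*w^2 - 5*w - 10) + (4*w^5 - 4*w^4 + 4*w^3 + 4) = 4*w^5 - 4*w^4 + 4*w^3 - 2*w^2 - 5*w - 6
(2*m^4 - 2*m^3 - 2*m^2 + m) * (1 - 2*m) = -4*m^5 + 6*m^4 + 2*m^3 - 4*m^2 + m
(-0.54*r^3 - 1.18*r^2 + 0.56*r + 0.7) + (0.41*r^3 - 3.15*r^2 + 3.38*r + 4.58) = -0.13*r^3 - 4.33*r^2 + 3.94*r + 5.28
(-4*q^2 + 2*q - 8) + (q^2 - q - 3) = -3*q^2 + q - 11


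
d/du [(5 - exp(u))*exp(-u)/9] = -5*exp(-u)/9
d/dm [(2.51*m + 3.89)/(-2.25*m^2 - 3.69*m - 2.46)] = (5.6475*m^2 + 17.505*m + 8.1795)/(5.0625*m^4 + 16.605*m^3 + 24.6861*m^2 + 18.1548*m + 6.0516)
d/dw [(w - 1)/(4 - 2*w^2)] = (-w^2/2 + w*(w - 1) + 1)/(w^2 - 2)^2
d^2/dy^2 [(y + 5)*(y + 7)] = 2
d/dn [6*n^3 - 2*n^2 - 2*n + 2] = 18*n^2 - 4*n - 2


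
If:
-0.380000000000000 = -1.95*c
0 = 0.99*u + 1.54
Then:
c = 0.19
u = -1.56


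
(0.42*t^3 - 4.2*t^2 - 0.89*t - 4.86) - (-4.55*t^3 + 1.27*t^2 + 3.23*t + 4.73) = 4.97*t^3 - 5.47*t^2 - 4.12*t - 9.59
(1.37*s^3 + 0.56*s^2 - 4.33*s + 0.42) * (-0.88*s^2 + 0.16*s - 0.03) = -1.2056*s^5 - 0.2736*s^4 + 3.8589*s^3 - 1.0792*s^2 + 0.1971*s - 0.0126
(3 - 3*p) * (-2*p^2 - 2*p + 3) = 6*p^3 - 15*p + 9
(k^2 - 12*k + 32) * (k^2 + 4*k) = k^4 - 8*k^3 - 16*k^2 + 128*k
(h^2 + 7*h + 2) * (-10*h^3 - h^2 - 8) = -10*h^5 - 71*h^4 - 27*h^3 - 10*h^2 - 56*h - 16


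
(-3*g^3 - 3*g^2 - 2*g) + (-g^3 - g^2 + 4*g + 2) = -4*g^3 - 4*g^2 + 2*g + 2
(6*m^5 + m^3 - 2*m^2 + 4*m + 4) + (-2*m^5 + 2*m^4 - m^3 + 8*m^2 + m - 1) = 4*m^5 + 2*m^4 + 6*m^2 + 5*m + 3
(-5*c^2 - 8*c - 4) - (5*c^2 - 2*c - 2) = -10*c^2 - 6*c - 2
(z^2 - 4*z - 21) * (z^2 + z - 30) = z^4 - 3*z^3 - 55*z^2 + 99*z + 630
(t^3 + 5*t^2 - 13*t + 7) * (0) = 0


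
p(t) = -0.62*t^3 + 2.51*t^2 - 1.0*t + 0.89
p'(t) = -1.86*t^2 + 5.02*t - 1.0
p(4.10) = -3.75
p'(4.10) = -11.68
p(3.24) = 2.91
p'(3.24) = -4.26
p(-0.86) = 4.00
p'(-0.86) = -6.69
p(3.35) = 2.40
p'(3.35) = -5.06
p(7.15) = -104.57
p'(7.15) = -60.19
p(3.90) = -1.61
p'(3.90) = -9.71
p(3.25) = 2.87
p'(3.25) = -4.33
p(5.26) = -25.15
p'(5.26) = -26.06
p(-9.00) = 665.18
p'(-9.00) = -196.84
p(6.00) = -48.67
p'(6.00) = -37.84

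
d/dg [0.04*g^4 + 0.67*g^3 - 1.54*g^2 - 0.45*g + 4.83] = 0.16*g^3 + 2.01*g^2 - 3.08*g - 0.45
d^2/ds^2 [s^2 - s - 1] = 2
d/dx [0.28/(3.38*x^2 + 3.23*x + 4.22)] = (-1.8928*x - 0.9044)/(3.38*x^2 + 3.23*x + 4.22)^2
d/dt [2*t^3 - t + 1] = 6*t^2 - 1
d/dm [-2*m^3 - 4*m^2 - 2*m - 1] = -6*m^2 - 8*m - 2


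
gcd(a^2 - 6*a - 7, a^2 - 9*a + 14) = a - 7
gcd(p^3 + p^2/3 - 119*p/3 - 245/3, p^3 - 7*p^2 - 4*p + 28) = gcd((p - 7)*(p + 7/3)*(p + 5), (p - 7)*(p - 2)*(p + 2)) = p - 7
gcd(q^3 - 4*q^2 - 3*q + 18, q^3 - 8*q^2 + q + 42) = q^2 - q - 6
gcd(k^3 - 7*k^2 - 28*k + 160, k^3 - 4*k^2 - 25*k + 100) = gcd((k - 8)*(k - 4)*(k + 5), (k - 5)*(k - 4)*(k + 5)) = k^2 + k - 20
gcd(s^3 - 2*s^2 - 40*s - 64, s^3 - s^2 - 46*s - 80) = s^2 - 6*s - 16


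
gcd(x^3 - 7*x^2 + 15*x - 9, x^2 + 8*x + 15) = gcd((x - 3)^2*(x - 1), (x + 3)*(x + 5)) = 1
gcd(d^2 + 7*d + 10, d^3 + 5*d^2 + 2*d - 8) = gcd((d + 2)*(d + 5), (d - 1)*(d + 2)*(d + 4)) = d + 2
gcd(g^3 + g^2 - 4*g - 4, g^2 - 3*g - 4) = g + 1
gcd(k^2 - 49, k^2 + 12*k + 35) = k + 7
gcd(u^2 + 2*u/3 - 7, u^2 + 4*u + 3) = u + 3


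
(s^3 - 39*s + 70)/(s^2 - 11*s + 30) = (s^2 + 5*s - 14)/(s - 6)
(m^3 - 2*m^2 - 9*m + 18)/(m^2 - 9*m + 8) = (m^3 - 2*m^2 - 9*m + 18)/(m^2 - 9*m + 8)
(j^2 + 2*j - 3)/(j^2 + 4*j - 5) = (j + 3)/(j + 5)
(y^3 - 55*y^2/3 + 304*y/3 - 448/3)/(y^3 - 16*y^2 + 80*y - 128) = (3*y^2 - 31*y + 56)/(3*(y^2 - 8*y + 16))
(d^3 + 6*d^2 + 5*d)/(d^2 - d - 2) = d*(d + 5)/(d - 2)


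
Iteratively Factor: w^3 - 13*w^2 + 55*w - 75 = (w - 3)*(w^2 - 10*w + 25) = (w - 5)*(w - 3)*(w - 5)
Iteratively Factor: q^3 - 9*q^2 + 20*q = (q - 4)*(q^2 - 5*q) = q*(q - 4)*(q - 5)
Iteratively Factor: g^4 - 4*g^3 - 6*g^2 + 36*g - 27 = (g - 3)*(g^3 - g^2 - 9*g + 9) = (g - 3)*(g + 3)*(g^2 - 4*g + 3) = (g - 3)^2*(g + 3)*(g - 1)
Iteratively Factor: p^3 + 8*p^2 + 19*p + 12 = (p + 4)*(p^2 + 4*p + 3) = (p + 3)*(p + 4)*(p + 1)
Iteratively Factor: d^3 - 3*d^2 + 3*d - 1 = (d - 1)*(d^2 - 2*d + 1) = (d - 1)^2*(d - 1)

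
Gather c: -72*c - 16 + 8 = -72*c - 8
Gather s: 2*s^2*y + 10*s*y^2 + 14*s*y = 2*s^2*y + s*(10*y^2 + 14*y)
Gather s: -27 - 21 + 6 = -42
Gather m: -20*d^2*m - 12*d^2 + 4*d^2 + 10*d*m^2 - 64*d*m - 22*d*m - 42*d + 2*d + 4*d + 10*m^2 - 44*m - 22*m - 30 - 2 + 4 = -8*d^2 - 36*d + m^2*(10*d + 10) + m*(-20*d^2 - 86*d - 66) - 28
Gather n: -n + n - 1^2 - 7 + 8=0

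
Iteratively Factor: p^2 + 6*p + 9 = (p + 3)*(p + 3)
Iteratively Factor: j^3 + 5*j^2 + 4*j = (j + 4)*(j^2 + j) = j*(j + 4)*(j + 1)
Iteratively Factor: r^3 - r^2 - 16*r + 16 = (r + 4)*(r^2 - 5*r + 4) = (r - 1)*(r + 4)*(r - 4)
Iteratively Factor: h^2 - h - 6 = (h + 2)*(h - 3)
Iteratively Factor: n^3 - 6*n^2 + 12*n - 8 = (n - 2)*(n^2 - 4*n + 4) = (n - 2)^2*(n - 2)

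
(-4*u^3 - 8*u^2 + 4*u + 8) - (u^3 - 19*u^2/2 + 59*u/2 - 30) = -5*u^3 + 3*u^2/2 - 51*u/2 + 38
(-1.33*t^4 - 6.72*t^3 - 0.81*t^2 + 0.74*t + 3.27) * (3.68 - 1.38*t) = 1.8354*t^5 + 4.3792*t^4 - 23.6118*t^3 - 4.002*t^2 - 1.7894*t + 12.0336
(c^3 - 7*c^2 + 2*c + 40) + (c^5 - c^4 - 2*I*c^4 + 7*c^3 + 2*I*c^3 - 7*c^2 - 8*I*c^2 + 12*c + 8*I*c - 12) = c^5 - c^4 - 2*I*c^4 + 8*c^3 + 2*I*c^3 - 14*c^2 - 8*I*c^2 + 14*c + 8*I*c + 28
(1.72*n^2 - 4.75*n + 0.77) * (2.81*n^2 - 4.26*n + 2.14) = 4.8332*n^4 - 20.6747*n^3 + 26.0795*n^2 - 13.4452*n + 1.6478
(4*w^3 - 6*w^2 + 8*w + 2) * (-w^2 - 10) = -4*w^5 + 6*w^4 - 48*w^3 + 58*w^2 - 80*w - 20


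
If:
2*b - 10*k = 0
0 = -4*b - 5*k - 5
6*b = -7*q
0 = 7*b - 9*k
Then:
No Solution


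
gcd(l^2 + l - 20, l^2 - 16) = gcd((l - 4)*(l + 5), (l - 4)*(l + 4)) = l - 4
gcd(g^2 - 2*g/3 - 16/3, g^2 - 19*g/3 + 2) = 1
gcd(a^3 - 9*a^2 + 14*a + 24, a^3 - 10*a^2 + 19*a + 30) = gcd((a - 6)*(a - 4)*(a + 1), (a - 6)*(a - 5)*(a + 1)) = a^2 - 5*a - 6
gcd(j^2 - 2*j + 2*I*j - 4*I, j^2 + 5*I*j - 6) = j + 2*I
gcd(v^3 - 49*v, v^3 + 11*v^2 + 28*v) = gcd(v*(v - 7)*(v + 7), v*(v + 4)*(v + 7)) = v^2 + 7*v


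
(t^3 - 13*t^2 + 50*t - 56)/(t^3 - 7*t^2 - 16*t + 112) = (t - 2)/(t + 4)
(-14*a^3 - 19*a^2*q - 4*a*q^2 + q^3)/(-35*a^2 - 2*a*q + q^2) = (2*a^2 + 3*a*q + q^2)/(5*a + q)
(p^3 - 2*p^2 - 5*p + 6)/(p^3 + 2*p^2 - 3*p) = (p^2 - p - 6)/(p*(p + 3))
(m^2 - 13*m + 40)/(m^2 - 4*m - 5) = (m - 8)/(m + 1)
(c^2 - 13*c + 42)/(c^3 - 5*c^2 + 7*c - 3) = (c^2 - 13*c + 42)/(c^3 - 5*c^2 + 7*c - 3)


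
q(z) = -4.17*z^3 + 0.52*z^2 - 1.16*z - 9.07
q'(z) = -12.51*z^2 + 1.04*z - 1.16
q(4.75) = -449.75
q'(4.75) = -278.48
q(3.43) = -175.21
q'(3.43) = -144.77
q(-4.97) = 521.46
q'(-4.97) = -315.34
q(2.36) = -63.72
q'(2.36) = -68.38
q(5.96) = -880.34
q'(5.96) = -439.34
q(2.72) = -92.29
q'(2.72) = -90.89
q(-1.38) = 4.48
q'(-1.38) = -26.42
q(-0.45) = -8.06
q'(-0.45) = -4.16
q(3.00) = -120.46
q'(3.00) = -110.63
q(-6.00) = 917.33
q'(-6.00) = -457.76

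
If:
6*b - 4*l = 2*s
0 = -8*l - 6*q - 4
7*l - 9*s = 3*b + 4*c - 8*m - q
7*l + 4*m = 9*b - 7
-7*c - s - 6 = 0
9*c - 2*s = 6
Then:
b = -904/345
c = -6/23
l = -212/115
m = -2033/460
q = 206/115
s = -96/23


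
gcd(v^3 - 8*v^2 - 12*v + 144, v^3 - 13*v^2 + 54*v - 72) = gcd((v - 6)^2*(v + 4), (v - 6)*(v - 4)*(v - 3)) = v - 6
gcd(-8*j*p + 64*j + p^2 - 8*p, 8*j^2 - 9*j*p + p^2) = -8*j + p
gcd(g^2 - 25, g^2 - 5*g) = g - 5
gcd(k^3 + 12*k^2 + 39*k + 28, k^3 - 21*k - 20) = k^2 + 5*k + 4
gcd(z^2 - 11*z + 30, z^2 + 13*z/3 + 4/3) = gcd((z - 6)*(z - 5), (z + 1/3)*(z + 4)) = 1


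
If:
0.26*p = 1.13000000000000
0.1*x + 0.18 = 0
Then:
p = 4.35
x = -1.80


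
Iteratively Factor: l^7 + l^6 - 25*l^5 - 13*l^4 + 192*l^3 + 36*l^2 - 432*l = (l + 4)*(l^6 - 3*l^5 - 13*l^4 + 39*l^3 + 36*l^2 - 108*l) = (l + 2)*(l + 4)*(l^5 - 5*l^4 - 3*l^3 + 45*l^2 - 54*l) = (l - 2)*(l + 2)*(l + 4)*(l^4 - 3*l^3 - 9*l^2 + 27*l) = (l - 3)*(l - 2)*(l + 2)*(l + 4)*(l^3 - 9*l) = (l - 3)*(l - 2)*(l + 2)*(l + 3)*(l + 4)*(l^2 - 3*l) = (l - 3)^2*(l - 2)*(l + 2)*(l + 3)*(l + 4)*(l)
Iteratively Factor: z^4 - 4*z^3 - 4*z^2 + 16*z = (z)*(z^3 - 4*z^2 - 4*z + 16) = z*(z + 2)*(z^2 - 6*z + 8) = z*(z - 2)*(z + 2)*(z - 4)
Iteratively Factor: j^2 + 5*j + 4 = (j + 4)*(j + 1)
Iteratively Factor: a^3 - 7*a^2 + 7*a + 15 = (a - 3)*(a^2 - 4*a - 5) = (a - 3)*(a + 1)*(a - 5)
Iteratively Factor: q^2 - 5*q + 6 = (q - 3)*(q - 2)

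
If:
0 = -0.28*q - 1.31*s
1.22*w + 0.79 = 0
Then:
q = -4.67857142857143*s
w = -0.65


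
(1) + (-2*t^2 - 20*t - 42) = -2*t^2 - 20*t - 41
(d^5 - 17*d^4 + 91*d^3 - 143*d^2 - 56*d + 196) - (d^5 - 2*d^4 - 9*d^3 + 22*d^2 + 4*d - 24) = -15*d^4 + 100*d^3 - 165*d^2 - 60*d + 220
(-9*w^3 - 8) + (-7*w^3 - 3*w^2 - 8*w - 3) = -16*w^3 - 3*w^2 - 8*w - 11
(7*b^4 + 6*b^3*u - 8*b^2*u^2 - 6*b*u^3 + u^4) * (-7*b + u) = -49*b^5 - 35*b^4*u + 62*b^3*u^2 + 34*b^2*u^3 - 13*b*u^4 + u^5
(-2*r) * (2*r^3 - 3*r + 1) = -4*r^4 + 6*r^2 - 2*r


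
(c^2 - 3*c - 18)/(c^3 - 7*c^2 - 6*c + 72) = 1/(c - 4)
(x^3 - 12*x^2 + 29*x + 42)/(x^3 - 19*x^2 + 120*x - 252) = (x + 1)/(x - 6)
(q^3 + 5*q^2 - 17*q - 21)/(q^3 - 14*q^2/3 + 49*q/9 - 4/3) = 9*(q^2 + 8*q + 7)/(9*q^2 - 15*q + 4)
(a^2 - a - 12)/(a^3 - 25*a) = (a^2 - a - 12)/(a*(a^2 - 25))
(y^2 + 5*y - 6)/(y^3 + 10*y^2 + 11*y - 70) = (y^2 + 5*y - 6)/(y^3 + 10*y^2 + 11*y - 70)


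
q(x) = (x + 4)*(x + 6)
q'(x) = 2*x + 10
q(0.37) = 27.84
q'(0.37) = 10.74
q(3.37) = 69.06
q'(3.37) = 16.74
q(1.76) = 44.70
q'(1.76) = 13.52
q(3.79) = 76.26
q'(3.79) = 17.58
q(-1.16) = 13.75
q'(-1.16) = 7.68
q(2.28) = 52.00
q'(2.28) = 14.56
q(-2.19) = 6.90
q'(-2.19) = 5.62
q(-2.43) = 5.60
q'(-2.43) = 5.14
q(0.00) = 24.00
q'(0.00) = 10.00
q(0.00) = 24.00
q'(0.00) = 10.00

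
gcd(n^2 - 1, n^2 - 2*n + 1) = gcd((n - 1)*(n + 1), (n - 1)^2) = n - 1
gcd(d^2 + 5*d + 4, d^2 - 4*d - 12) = 1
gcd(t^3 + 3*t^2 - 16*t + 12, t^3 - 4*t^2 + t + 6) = t - 2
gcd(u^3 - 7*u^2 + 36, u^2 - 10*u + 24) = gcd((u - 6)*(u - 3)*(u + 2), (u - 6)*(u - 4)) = u - 6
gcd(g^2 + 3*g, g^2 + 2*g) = g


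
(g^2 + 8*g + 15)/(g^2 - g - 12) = (g + 5)/(g - 4)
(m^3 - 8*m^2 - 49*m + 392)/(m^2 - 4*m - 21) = (m^2 - m - 56)/(m + 3)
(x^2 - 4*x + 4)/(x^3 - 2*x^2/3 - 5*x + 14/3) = 3*(x - 2)/(3*x^2 + 4*x - 7)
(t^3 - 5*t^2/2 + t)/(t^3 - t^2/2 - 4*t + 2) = t/(t + 2)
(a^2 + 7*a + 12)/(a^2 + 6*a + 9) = (a + 4)/(a + 3)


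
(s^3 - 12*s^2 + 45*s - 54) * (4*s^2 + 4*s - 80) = 4*s^5 - 44*s^4 + 52*s^3 + 924*s^2 - 3816*s + 4320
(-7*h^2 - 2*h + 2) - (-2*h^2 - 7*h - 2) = -5*h^2 + 5*h + 4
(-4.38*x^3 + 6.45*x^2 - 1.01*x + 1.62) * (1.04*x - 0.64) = -4.5552*x^4 + 9.5112*x^3 - 5.1784*x^2 + 2.3312*x - 1.0368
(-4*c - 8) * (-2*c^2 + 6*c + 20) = 8*c^3 - 8*c^2 - 128*c - 160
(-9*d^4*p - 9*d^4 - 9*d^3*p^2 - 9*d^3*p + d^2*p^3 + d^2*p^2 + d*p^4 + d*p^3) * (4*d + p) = -36*d^5*p - 36*d^5 - 45*d^4*p^2 - 45*d^4*p - 5*d^3*p^3 - 5*d^3*p^2 + 5*d^2*p^4 + 5*d^2*p^3 + d*p^5 + d*p^4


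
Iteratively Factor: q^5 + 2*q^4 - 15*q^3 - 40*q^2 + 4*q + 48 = (q + 2)*(q^4 - 15*q^2 - 10*q + 24) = (q + 2)*(q + 3)*(q^3 - 3*q^2 - 6*q + 8) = (q - 4)*(q + 2)*(q + 3)*(q^2 + q - 2) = (q - 4)*(q - 1)*(q + 2)*(q + 3)*(q + 2)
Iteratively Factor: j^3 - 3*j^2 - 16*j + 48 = (j - 3)*(j^2 - 16) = (j - 4)*(j - 3)*(j + 4)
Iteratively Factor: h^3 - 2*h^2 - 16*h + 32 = (h - 4)*(h^2 + 2*h - 8) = (h - 4)*(h + 4)*(h - 2)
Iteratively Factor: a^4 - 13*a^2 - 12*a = (a)*(a^3 - 13*a - 12) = a*(a - 4)*(a^2 + 4*a + 3) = a*(a - 4)*(a + 1)*(a + 3)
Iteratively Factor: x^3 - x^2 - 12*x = (x - 4)*(x^2 + 3*x) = x*(x - 4)*(x + 3)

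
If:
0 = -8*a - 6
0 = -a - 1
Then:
No Solution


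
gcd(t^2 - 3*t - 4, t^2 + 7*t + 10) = 1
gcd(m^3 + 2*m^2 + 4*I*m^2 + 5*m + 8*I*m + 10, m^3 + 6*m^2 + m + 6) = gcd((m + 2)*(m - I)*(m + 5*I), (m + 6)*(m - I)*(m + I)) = m - I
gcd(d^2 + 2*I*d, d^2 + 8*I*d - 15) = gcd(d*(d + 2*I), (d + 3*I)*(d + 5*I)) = 1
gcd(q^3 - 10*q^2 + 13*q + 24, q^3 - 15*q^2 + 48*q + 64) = q^2 - 7*q - 8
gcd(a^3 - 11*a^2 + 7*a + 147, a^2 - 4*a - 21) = a^2 - 4*a - 21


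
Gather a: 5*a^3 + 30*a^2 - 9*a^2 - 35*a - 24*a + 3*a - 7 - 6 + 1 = 5*a^3 + 21*a^2 - 56*a - 12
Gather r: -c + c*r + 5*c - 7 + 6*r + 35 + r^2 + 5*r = 4*c + r^2 + r*(c + 11) + 28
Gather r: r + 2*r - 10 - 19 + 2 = 3*r - 27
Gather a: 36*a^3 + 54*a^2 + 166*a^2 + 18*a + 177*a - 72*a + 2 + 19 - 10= 36*a^3 + 220*a^2 + 123*a + 11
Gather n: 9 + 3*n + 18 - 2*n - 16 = n + 11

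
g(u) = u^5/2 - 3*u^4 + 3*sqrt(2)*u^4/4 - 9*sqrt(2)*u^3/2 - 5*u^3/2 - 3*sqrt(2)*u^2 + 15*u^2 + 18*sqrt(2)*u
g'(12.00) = 34889.68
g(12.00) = 70739.45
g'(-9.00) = 19735.50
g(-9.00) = -35144.44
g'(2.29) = -89.13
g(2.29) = -13.59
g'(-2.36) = 6.09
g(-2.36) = 19.59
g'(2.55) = -115.52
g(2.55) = -40.20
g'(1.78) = -39.15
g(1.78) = 18.87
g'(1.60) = -23.59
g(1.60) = 24.49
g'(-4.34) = 952.29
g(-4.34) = -641.17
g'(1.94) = -54.11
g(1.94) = 11.42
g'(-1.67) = -29.06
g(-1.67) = 7.19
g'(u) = 5*u^4/2 - 12*u^3 + 3*sqrt(2)*u^3 - 27*sqrt(2)*u^2/2 - 15*u^2/2 - 6*sqrt(2)*u + 30*u + 18*sqrt(2)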